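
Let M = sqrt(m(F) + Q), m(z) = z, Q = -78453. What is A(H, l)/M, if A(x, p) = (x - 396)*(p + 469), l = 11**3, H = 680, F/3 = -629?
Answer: -17040*I*sqrt(20085)/1339 ≈ -1803.5*I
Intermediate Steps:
F = -1887 (F = 3*(-629) = -1887)
l = 1331
A(x, p) = (-396 + x)*(469 + p)
M = 2*I*sqrt(20085) (M = sqrt(-1887 - 78453) = sqrt(-80340) = 2*I*sqrt(20085) ≈ 283.44*I)
A(H, l)/M = (-185724 - 396*1331 + 469*680 + 1331*680)/((2*I*sqrt(20085))) = (-185724 - 527076 + 318920 + 905080)*(-I*sqrt(20085)/40170) = 511200*(-I*sqrt(20085)/40170) = -17040*I*sqrt(20085)/1339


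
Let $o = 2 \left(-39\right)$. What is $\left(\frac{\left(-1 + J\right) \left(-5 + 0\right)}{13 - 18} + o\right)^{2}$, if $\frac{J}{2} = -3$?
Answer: $7225$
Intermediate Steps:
$J = -6$ ($J = 2 \left(-3\right) = -6$)
$o = -78$
$\left(\frac{\left(-1 + J\right) \left(-5 + 0\right)}{13 - 18} + o\right)^{2} = \left(\frac{\left(-1 - 6\right) \left(-5 + 0\right)}{13 - 18} - 78\right)^{2} = \left(\frac{\left(-7\right) \left(-5\right)}{-5} - 78\right)^{2} = \left(35 \left(- \frac{1}{5}\right) - 78\right)^{2} = \left(-7 - 78\right)^{2} = \left(-85\right)^{2} = 7225$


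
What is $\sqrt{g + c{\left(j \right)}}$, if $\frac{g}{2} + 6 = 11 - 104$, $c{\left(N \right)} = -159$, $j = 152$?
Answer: $i \sqrt{357} \approx 18.894 i$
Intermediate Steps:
$g = -198$ ($g = -12 + 2 \left(11 - 104\right) = -12 + 2 \left(-93\right) = -12 - 186 = -198$)
$\sqrt{g + c{\left(j \right)}} = \sqrt{-198 - 159} = \sqrt{-357} = i \sqrt{357}$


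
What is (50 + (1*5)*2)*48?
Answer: 2880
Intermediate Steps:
(50 + (1*5)*2)*48 = (50 + 5*2)*48 = (50 + 10)*48 = 60*48 = 2880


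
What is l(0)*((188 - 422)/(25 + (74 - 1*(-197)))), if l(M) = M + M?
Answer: 0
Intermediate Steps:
l(M) = 2*M
l(0)*((188 - 422)/(25 + (74 - 1*(-197)))) = (2*0)*((188 - 422)/(25 + (74 - 1*(-197)))) = 0*(-234/(25 + (74 + 197))) = 0*(-234/(25 + 271)) = 0*(-234/296) = 0*(-234*1/296) = 0*(-117/148) = 0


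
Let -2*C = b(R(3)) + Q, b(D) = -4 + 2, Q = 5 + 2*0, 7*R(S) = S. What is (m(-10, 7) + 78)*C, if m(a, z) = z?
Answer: -255/2 ≈ -127.50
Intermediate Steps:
R(S) = S/7
Q = 5 (Q = 5 + 0 = 5)
b(D) = -2
C = -3/2 (C = -(-2 + 5)/2 = -½*3 = -3/2 ≈ -1.5000)
(m(-10, 7) + 78)*C = (7 + 78)*(-3/2) = 85*(-3/2) = -255/2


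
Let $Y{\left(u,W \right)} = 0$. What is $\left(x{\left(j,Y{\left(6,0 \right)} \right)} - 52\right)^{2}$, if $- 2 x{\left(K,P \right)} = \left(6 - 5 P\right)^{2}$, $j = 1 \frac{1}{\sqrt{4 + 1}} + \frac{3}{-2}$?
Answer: $4900$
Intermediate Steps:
$j = - \frac{3}{2} + \frac{\sqrt{5}}{5}$ ($j = 1 \frac{1}{\sqrt{5}} + 3 \left(- \frac{1}{2}\right) = 1 \frac{\sqrt{5}}{5} - \frac{3}{2} = \frac{\sqrt{5}}{5} - \frac{3}{2} = - \frac{3}{2} + \frac{\sqrt{5}}{5} \approx -1.0528$)
$x{\left(K,P \right)} = - \frac{\left(6 - 5 P\right)^{2}}{2}$
$\left(x{\left(j,Y{\left(6,0 \right)} \right)} - 52\right)^{2} = \left(- \frac{\left(-6 + 5 \cdot 0\right)^{2}}{2} - 52\right)^{2} = \left(- \frac{\left(-6 + 0\right)^{2}}{2} - 52\right)^{2} = \left(- \frac{\left(-6\right)^{2}}{2} - 52\right)^{2} = \left(\left(- \frac{1}{2}\right) 36 - 52\right)^{2} = \left(-18 - 52\right)^{2} = \left(-70\right)^{2} = 4900$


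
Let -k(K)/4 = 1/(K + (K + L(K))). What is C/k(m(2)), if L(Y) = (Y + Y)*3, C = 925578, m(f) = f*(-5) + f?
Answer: 14809248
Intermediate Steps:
m(f) = -4*f (m(f) = -5*f + f = -4*f)
L(Y) = 6*Y (L(Y) = (2*Y)*3 = 6*Y)
k(K) = -1/(2*K) (k(K) = -4/(K + (K + 6*K)) = -4/(K + 7*K) = -4*1/(8*K) = -1/(2*K))
C/k(m(2)) = 925578/((-1/(2*((-4*2))))) = 925578/((-1/2/(-8))) = 925578/((-1/2*(-1/8))) = 925578/(1/16) = 925578*16 = 14809248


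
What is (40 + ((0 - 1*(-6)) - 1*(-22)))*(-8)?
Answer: -544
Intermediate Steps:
(40 + ((0 - 1*(-6)) - 1*(-22)))*(-8) = (40 + ((0 + 6) + 22))*(-8) = (40 + (6 + 22))*(-8) = (40 + 28)*(-8) = 68*(-8) = -544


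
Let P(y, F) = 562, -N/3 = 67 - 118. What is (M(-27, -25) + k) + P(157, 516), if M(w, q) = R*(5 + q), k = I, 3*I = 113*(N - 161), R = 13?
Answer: ⅔ ≈ 0.66667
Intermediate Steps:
N = 153 (N = -3*(67 - 118) = -3*(-51) = 153)
I = -904/3 (I = (113*(153 - 161))/3 = (113*(-8))/3 = (⅓)*(-904) = -904/3 ≈ -301.33)
k = -904/3 ≈ -301.33
M(w, q) = 65 + 13*q (M(w, q) = 13*(5 + q) = 65 + 13*q)
(M(-27, -25) + k) + P(157, 516) = ((65 + 13*(-25)) - 904/3) + 562 = ((65 - 325) - 904/3) + 562 = (-260 - 904/3) + 562 = -1684/3 + 562 = ⅔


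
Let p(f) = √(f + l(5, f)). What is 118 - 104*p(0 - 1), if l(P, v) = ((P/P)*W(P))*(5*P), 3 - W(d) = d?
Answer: 118 - 104*I*√51 ≈ 118.0 - 742.71*I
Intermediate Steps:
W(d) = 3 - d
l(P, v) = 5*P*(3 - P) (l(P, v) = ((P/P)*(3 - P))*(5*P) = (1*(3 - P))*(5*P) = (3 - P)*(5*P) = 5*P*(3 - P))
p(f) = √(-50 + f) (p(f) = √(f + 5*5*(3 - 1*5)) = √(f + 5*5*(3 - 5)) = √(f + 5*5*(-2)) = √(f - 50) = √(-50 + f))
118 - 104*p(0 - 1) = 118 - 104*√(-50 + (0 - 1)) = 118 - 104*√(-50 - 1) = 118 - 104*I*√51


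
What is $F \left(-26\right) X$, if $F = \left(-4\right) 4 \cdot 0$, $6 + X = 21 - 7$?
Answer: $0$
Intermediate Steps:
$X = 8$ ($X = -6 + \left(21 - 7\right) = -6 + 14 = 8$)
$F = 0$ ($F = \left(-16\right) 0 = 0$)
$F \left(-26\right) X = 0 \left(-26\right) 8 = 0 \cdot 8 = 0$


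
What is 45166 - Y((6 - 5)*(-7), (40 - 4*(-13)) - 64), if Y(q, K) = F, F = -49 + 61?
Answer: 45154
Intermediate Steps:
F = 12
Y(q, K) = 12
45166 - Y((6 - 5)*(-7), (40 - 4*(-13)) - 64) = 45166 - 1*12 = 45166 - 12 = 45154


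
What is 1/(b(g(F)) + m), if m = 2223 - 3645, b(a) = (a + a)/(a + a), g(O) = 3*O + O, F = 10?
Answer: -1/1421 ≈ -0.00070373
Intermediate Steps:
g(O) = 4*O
b(a) = 1 (b(a) = (2*a)/((2*a)) = (2*a)*(1/(2*a)) = 1)
m = -1422
1/(b(g(F)) + m) = 1/(1 - 1422) = 1/(-1421) = -1/1421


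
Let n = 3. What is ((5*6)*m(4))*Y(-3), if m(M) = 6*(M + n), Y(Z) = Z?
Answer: -3780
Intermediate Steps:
m(M) = 18 + 6*M (m(M) = 6*(M + 3) = 6*(3 + M) = 18 + 6*M)
((5*6)*m(4))*Y(-3) = ((5*6)*(18 + 6*4))*(-3) = (30*(18 + 24))*(-3) = (30*42)*(-3) = 1260*(-3) = -3780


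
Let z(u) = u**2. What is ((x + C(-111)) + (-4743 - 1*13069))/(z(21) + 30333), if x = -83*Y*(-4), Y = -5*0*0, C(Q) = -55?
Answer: -17867/30774 ≈ -0.58059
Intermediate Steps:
Y = 0 (Y = 0*0 = 0)
x = 0 (x = -0*(-4) = -83*0 = 0)
((x + C(-111)) + (-4743 - 1*13069))/(z(21) + 30333) = ((0 - 55) + (-4743 - 1*13069))/(21**2 + 30333) = (-55 + (-4743 - 13069))/(441 + 30333) = (-55 - 17812)/30774 = -17867*1/30774 = -17867/30774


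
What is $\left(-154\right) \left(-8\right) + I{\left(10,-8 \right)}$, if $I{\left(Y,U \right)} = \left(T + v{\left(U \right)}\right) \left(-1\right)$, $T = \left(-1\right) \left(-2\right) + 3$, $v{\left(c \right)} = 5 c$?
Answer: $1267$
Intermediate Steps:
$T = 5$ ($T = 2 + 3 = 5$)
$I{\left(Y,U \right)} = -5 - 5 U$ ($I{\left(Y,U \right)} = \left(5 + 5 U\right) \left(-1\right) = -5 - 5 U$)
$\left(-154\right) \left(-8\right) + I{\left(10,-8 \right)} = \left(-154\right) \left(-8\right) - -35 = 1232 + \left(-5 + 40\right) = 1232 + 35 = 1267$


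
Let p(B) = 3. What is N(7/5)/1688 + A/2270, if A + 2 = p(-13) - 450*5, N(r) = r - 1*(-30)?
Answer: -1862517/1915880 ≈ -0.97215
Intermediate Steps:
N(r) = 30 + r (N(r) = r + 30 = 30 + r)
A = -2249 (A = -2 + (3 - 450*5) = -2 + (3 - 1*2250) = -2 + (3 - 2250) = -2 - 2247 = -2249)
N(7/5)/1688 + A/2270 = (30 + 7/5)/1688 - 2249/2270 = (30 + 7*(⅕))*(1/1688) - 2249*1/2270 = (30 + 7/5)*(1/1688) - 2249/2270 = (157/5)*(1/1688) - 2249/2270 = 157/8440 - 2249/2270 = -1862517/1915880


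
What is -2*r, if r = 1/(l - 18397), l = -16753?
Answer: 1/17575 ≈ 5.6899e-5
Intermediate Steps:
r = -1/35150 (r = 1/(-16753 - 18397) = 1/(-35150) = -1/35150 ≈ -2.8449e-5)
-2*r = -2*(-1/35150) = 1/17575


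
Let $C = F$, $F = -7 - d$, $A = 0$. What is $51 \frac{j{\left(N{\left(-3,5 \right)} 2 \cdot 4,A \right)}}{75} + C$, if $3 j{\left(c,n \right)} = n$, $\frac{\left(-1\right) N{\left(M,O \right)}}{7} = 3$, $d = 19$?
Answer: $-26$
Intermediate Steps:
$N{\left(M,O \right)} = -21$ ($N{\left(M,O \right)} = \left(-7\right) 3 = -21$)
$j{\left(c,n \right)} = \frac{n}{3}$
$F = -26$ ($F = -7 - 19 = -26$)
$C = -26$
$51 \frac{j{\left(N{\left(-3,5 \right)} 2 \cdot 4,A \right)}}{75} + C = 51 \frac{\frac{1}{3} \cdot 0}{75} - 26 = 51 \cdot 0 \cdot \frac{1}{75} - 26 = 51 \cdot 0 - 26 = 0 - 26 = -26$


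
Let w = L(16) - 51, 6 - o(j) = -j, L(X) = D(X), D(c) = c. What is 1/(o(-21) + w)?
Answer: -1/50 ≈ -0.020000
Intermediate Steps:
L(X) = X
o(j) = 6 + j (o(j) = 6 - (-1)*j = 6 + j)
w = -35 (w = 16 - 51 = -35)
1/(o(-21) + w) = 1/((6 - 21) - 35) = 1/(-15 - 35) = 1/(-50) = -1/50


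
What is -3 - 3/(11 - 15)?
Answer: -9/4 ≈ -2.2500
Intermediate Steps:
-3 - 3/(11 - 15) = -3 - 3/(-4) = -3 - 3*(-1/4) = -3 + 3/4 = -9/4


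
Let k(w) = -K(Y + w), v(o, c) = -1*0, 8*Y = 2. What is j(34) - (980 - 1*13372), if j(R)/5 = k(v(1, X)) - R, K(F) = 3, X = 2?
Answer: 12207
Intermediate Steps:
Y = ¼ (Y = (⅛)*2 = ¼ ≈ 0.25000)
v(o, c) = 0
k(w) = -3 (k(w) = -1*3 = -3)
j(R) = -15 - 5*R (j(R) = 5*(-3 - R) = -15 - 5*R)
j(34) - (980 - 1*13372) = (-15 - 5*34) - (980 - 1*13372) = (-15 - 170) - (980 - 13372) = -185 - 1*(-12392) = -185 + 12392 = 12207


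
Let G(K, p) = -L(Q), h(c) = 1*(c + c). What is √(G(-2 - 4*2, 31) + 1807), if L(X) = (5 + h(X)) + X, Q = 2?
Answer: 2*√449 ≈ 42.379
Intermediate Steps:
h(c) = 2*c (h(c) = 1*(2*c) = 2*c)
L(X) = 5 + 3*X (L(X) = (5 + 2*X) + X = 5 + 3*X)
G(K, p) = -11 (G(K, p) = -(5 + 3*2) = -(5 + 6) = -1*11 = -11)
√(G(-2 - 4*2, 31) + 1807) = √(-11 + 1807) = √1796 = 2*√449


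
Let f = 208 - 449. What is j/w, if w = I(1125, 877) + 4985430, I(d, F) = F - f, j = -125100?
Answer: -31275/1246637 ≈ -0.025088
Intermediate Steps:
f = -241
I(d, F) = 241 + F (I(d, F) = F - 1*(-241) = F + 241 = 241 + F)
w = 4986548 (w = (241 + 877) + 4985430 = 1118 + 4985430 = 4986548)
j/w = -125100/4986548 = -125100*1/4986548 = -31275/1246637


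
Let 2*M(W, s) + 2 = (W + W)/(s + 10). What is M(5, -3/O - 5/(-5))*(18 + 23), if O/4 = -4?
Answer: -4059/179 ≈ -22.676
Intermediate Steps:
O = -16 (O = 4*(-4) = -16)
M(W, s) = -1 + W/(10 + s) (M(W, s) = -1 + ((W + W)/(s + 10))/2 = -1 + ((2*W)/(10 + s))/2 = -1 + (2*W/(10 + s))/2 = -1 + W/(10 + s))
M(5, -3/O - 5/(-5))*(18 + 23) = ((-10 + 5 - (-3/(-16) - 5/(-5)))/(10 + (-3/(-16) - 5/(-5))))*(18 + 23) = ((-10 + 5 - (-3*(-1/16) - 5*(-⅕)))/(10 + (-3*(-1/16) - 5*(-⅕))))*41 = ((-10 + 5 - (3/16 + 1))/(10 + (3/16 + 1)))*41 = ((-10 + 5 - 1*19/16)/(10 + 19/16))*41 = ((-10 + 5 - 19/16)/(179/16))*41 = ((16/179)*(-99/16))*41 = -99/179*41 = -4059/179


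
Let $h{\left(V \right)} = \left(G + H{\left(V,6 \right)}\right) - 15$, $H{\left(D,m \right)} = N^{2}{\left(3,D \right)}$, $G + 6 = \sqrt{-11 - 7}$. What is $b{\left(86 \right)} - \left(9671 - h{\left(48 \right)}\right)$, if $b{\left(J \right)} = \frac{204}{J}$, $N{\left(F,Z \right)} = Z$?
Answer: $- \frac{317582}{43} + 3 i \sqrt{2} \approx -7385.6 + 4.2426 i$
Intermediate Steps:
$G = -6 + 3 i \sqrt{2}$ ($G = -6 + \sqrt{-11 - 7} = -6 + \sqrt{-18} = -6 + 3 i \sqrt{2} \approx -6.0 + 4.2426 i$)
$H{\left(D,m \right)} = D^{2}$
$h{\left(V \right)} = -21 + V^{2} + 3 i \sqrt{2}$ ($h{\left(V \right)} = \left(\left(-6 + 3 i \sqrt{2}\right) + V^{2}\right) - 15 = \left(-6 + V^{2} + 3 i \sqrt{2}\right) - 15 = -21 + V^{2} + 3 i \sqrt{2}$)
$b{\left(86 \right)} - \left(9671 - h{\left(48 \right)}\right) = \frac{204}{86} - \left(9671 - \left(-21 + 48^{2} + 3 i \sqrt{2}\right)\right) = 204 \cdot \frac{1}{86} - \left(9671 - \left(-21 + 2304 + 3 i \sqrt{2}\right)\right) = \frac{102}{43} - \left(9671 - \left(2283 + 3 i \sqrt{2}\right)\right) = \frac{102}{43} - \left(7388 - 3 i \sqrt{2}\right) = - \frac{317582}{43} + 3 i \sqrt{2}$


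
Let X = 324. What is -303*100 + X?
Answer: -29976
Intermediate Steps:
-303*100 + X = -303*100 + 324 = -30300 + 324 = -29976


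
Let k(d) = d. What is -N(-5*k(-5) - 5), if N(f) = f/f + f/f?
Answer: -2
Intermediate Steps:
N(f) = 2 (N(f) = 1 + 1 = 2)
-N(-5*k(-5) - 5) = -1*2 = -2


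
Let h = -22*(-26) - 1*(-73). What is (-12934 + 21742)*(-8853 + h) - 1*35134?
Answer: -72331198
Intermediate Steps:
h = 645 (h = 572 + 73 = 645)
(-12934 + 21742)*(-8853 + h) - 1*35134 = (-12934 + 21742)*(-8853 + 645) - 1*35134 = 8808*(-8208) - 35134 = -72296064 - 35134 = -72331198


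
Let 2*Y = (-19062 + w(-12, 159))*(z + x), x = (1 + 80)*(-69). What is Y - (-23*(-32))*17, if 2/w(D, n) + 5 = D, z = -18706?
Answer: 3936257556/17 ≈ 2.3154e+8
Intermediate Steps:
w(D, n) = 2/(-5 + D)
x = -5589 (x = 81*(-69) = -5589)
Y = 3936470260/17 (Y = ((-19062 + 2/(-5 - 12))*(-18706 - 5589))/2 = ((-19062 + 2/(-17))*(-24295))/2 = ((-19062 + 2*(-1/17))*(-24295))/2 = ((-19062 - 2/17)*(-24295))/2 = (-324056/17*(-24295))/2 = (½)*(7872940520/17) = 3936470260/17 ≈ 2.3156e+8)
Y - (-23*(-32))*17 = 3936470260/17 - (-23*(-32))*17 = 3936470260/17 - 736*17 = 3936470260/17 - 1*12512 = 3936470260/17 - 12512 = 3936257556/17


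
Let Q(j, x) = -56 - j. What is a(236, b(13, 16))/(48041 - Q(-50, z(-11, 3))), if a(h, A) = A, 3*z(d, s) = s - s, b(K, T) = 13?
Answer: 13/48047 ≈ 0.00027057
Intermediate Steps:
z(d, s) = 0 (z(d, s) = (s - s)/3 = (⅓)*0 = 0)
a(236, b(13, 16))/(48041 - Q(-50, z(-11, 3))) = 13/(48041 - (-56 - 1*(-50))) = 13/(48041 - (-56 + 50)) = 13/(48041 - 1*(-6)) = 13/(48041 + 6) = 13/48047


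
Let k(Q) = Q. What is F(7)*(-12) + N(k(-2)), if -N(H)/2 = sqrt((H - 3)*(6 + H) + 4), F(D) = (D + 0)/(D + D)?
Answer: -6 - 8*I ≈ -6.0 - 8.0*I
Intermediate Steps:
F(D) = 1/2 (F(D) = D/((2*D)) = D*(1/(2*D)) = 1/2)
N(H) = -2*sqrt(4 + (-3 + H)*(6 + H)) (N(H) = -2*sqrt((H - 3)*(6 + H) + 4) = -2*sqrt((-3 + H)*(6 + H) + 4) = -2*sqrt(4 + (-3 + H)*(6 + H)))
F(7)*(-12) + N(k(-2)) = (1/2)*(-12) - 2*sqrt(-14 + (-2)**2 + 3*(-2)) = -6 - 2*sqrt(-14 + 4 - 6) = -6 - 8*I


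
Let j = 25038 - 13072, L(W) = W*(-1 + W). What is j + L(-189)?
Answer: 47876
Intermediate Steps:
j = 11966
j + L(-189) = 11966 - 189*(-1 - 189) = 11966 - 189*(-190) = 11966 + 35910 = 47876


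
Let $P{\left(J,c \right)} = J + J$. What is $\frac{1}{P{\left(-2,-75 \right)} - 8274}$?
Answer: $- \frac{1}{8278} \approx -0.0001208$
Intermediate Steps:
$P{\left(J,c \right)} = 2 J$
$\frac{1}{P{\left(-2,-75 \right)} - 8274} = \frac{1}{2 \left(-2\right) - 8274} = \frac{1}{-4 - 8274} = \frac{1}{-8278} = - \frac{1}{8278}$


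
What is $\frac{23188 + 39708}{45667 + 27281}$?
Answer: $\frac{15724}{18237} \approx 0.8622$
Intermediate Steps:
$\frac{23188 + 39708}{45667 + 27281} = \frac{62896}{72948} = 62896 \cdot \frac{1}{72948} = \frac{15724}{18237}$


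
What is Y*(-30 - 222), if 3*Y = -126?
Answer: 10584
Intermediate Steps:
Y = -42 (Y = (1/3)*(-126) = -42)
Y*(-30 - 222) = -42*(-30 - 222) = -42*(-252) = 10584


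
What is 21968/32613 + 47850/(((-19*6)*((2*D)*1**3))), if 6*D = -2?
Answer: 781100809/1239294 ≈ 630.28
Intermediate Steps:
D = -1/3 (D = (1/6)*(-2) = -1/3 ≈ -0.33333)
21968/32613 + 47850/(((-19*6)*((2*D)*1**3))) = 21968/32613 + 47850/(((-19*6)*((2*(-1/3))*1**3))) = 21968*(1/32613) + 47850/((-(-76))) = 21968/32613 + 47850/((-114*(-2/3))) = 21968/32613 + 47850/76 = 21968/32613 + 47850*(1/76) = 21968/32613 + 23925/38 = 781100809/1239294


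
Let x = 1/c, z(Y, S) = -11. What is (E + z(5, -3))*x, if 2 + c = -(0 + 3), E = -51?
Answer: 62/5 ≈ 12.400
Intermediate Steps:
c = -5 (c = -2 - (0 + 3) = -2 - 1*3 = -2 - 3 = -5)
x = -⅕ (x = 1/(-5) = -⅕ ≈ -0.20000)
(E + z(5, -3))*x = (-51 - 11)*(-⅕) = -62*(-⅕) = 62/5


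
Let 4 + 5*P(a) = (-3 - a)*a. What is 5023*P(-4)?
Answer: -40184/5 ≈ -8036.8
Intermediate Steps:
P(a) = -⅘ + a*(-3 - a)/5 (P(a) = -⅘ + ((-3 - a)*a)/5 = -⅘ + (a*(-3 - a))/5 = -⅘ + a*(-3 - a)/5)
5023*P(-4) = 5023*(-⅘ - ⅗*(-4) - ⅕*(-4)²) = 5023*(-⅘ + 12/5 - ⅕*16) = 5023*(-⅘ + 12/5 - 16/5) = 5023*(-8/5) = -40184/5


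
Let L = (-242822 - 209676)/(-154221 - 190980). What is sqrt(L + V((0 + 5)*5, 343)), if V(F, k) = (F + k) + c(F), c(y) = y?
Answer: sqrt(46987548809691)/345201 ≈ 19.857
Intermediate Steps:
L = 452498/345201 (L = -452498/(-345201) = -452498*(-1/345201) = 452498/345201 ≈ 1.3108)
V(F, k) = k + 2*F (V(F, k) = (F + k) + F = k + 2*F)
sqrt(L + V((0 + 5)*5, 343)) = sqrt(452498/345201 + (343 + 2*((0 + 5)*5))) = sqrt(452498/345201 + (343 + 2*(5*5))) = sqrt(452498/345201 + (343 + 2*25)) = sqrt(452498/345201 + (343 + 50)) = sqrt(452498/345201 + 393) = sqrt(136116491/345201) = sqrt(46987548809691)/345201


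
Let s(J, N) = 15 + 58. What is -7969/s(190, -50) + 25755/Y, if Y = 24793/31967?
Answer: 59904060788/1809889 ≈ 33098.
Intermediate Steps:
s(J, N) = 73
Y = 24793/31967 (Y = 24793*(1/31967) = 24793/31967 ≈ 0.77558)
-7969/s(190, -50) + 25755/Y = -7969/73 + 25755/(24793/31967) = -7969*1/73 + 25755*(31967/24793) = -7969/73 + 823310085/24793 = 59904060788/1809889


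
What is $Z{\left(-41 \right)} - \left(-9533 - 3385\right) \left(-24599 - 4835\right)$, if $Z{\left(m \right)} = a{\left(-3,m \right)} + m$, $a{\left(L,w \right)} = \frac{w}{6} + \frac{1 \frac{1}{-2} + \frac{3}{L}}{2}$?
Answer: $- \frac{4562741527}{12} \approx -3.8023 \cdot 10^{8}$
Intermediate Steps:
$a{\left(L,w \right)} = - \frac{1}{4} + \frac{w}{6} + \frac{3}{2 L}$ ($a{\left(L,w \right)} = w \frac{1}{6} + \left(1 \left(- \frac{1}{2}\right) + \frac{3}{L}\right) \frac{1}{2} = \frac{w}{6} + \left(- \frac{1}{2} + \frac{3}{L}\right) \frac{1}{2} = \frac{w}{6} - \left(\frac{1}{4} - \frac{3}{2 L}\right) = - \frac{1}{4} + \frac{w}{6} + \frac{3}{2 L}$)
$Z{\left(m \right)} = - \frac{3}{4} + \frac{7 m}{6}$ ($Z{\left(m \right)} = \frac{18 - 3 \left(-3 + 2 m\right)}{12 \left(-3\right)} + m = \frac{1}{12} \left(- \frac{1}{3}\right) \left(18 - \left(-9 + 6 m\right)\right) + m = \frac{1}{12} \left(- \frac{1}{3}\right) \left(27 - 6 m\right) + m = \left(- \frac{3}{4} + \frac{m}{6}\right) + m = - \frac{3}{4} + \frac{7 m}{6}$)
$Z{\left(-41 \right)} - \left(-9533 - 3385\right) \left(-24599 - 4835\right) = \left(- \frac{3}{4} + \frac{7}{6} \left(-41\right)\right) - \left(-9533 - 3385\right) \left(-24599 - 4835\right) = \left(- \frac{3}{4} - \frac{287}{6}\right) - \left(-12918\right) \left(-29434\right) = - \frac{583}{12} - 380228412 = - \frac{4562741527}{12}$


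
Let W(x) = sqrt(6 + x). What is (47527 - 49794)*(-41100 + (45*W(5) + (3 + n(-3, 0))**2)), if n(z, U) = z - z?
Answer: 93153297 - 102015*sqrt(11) ≈ 9.2815e+7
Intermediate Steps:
n(z, U) = 0
(47527 - 49794)*(-41100 + (45*W(5) + (3 + n(-3, 0))**2)) = (47527 - 49794)*(-41100 + (45*sqrt(6 + 5) + (3 + 0)**2)) = -2267*(-41100 + (45*sqrt(11) + 3**2)) = -2267*(-41100 + (45*sqrt(11) + 9)) = -2267*(-41100 + (9 + 45*sqrt(11))) = -2267*(-41091 + 45*sqrt(11)) = 93153297 - 102015*sqrt(11)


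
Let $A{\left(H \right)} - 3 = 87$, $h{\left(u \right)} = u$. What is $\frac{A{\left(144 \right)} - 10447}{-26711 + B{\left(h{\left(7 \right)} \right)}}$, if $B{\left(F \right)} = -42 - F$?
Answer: $\frac{10357}{26760} \approx 0.38703$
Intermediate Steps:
$A{\left(H \right)} = 90$ ($A{\left(H \right)} = 3 + 87 = 90$)
$\frac{A{\left(144 \right)} - 10447}{-26711 + B{\left(h{\left(7 \right)} \right)}} = \frac{90 - 10447}{-26711 - 49} = - \frac{10357}{-26711 - 49} = - \frac{10357}{-26760} = \left(-10357\right) \left(- \frac{1}{26760}\right) = \frac{10357}{26760}$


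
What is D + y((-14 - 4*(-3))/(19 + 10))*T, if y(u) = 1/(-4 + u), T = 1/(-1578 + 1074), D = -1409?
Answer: -83796019/59472 ≈ -1409.0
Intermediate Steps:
T = -1/504 (T = 1/(-504) = -1/504 ≈ -0.0019841)
D + y((-14 - 4*(-3))/(19 + 10))*T = -1409 - 1/504/(-4 + (-14 - 4*(-3))/(19 + 10)) = -1409 - 1/504/(-4 + (-14 + 12)/29) = -1409 - 1/504/(-4 - 2*1/29) = -1409 - 1/504/(-4 - 2/29) = -1409 - 1/504/(-118/29) = -1409 - 29/118*(-1/504) = -1409 + 29/59472 = -83796019/59472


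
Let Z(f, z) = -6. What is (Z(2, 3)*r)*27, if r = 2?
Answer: -324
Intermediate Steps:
(Z(2, 3)*r)*27 = -6*2*27 = -12*27 = -324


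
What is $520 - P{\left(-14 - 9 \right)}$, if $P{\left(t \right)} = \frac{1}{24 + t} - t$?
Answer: $496$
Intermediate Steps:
$520 - P{\left(-14 - 9 \right)} = 520 - \frac{1 - \left(-14 - 9\right)^{2} - 24 \left(-14 - 9\right)}{24 - 23} = 520 - \frac{1 - \left(-23\right)^{2} - -552}{24 - 23} = 520 - \frac{1 - 529 + 552}{1} = 520 - 1 \left(1 - 529 + 552\right) = 520 - 1 \cdot 24 = 520 - 24 = 496$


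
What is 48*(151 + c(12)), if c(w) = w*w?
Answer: 14160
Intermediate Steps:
c(w) = w²
48*(151 + c(12)) = 48*(151 + 12²) = 48*(151 + 144) = 48*295 = 14160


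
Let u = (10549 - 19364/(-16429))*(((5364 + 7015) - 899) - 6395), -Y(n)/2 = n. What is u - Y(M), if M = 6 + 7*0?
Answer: 881377577373/16429 ≈ 5.3648e+7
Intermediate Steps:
M = 6 (M = 6 + 0 = 6)
Y(n) = -2*n
u = 881377380225/16429 (u = (10549 - 19364*(-1/16429))*((12379 - 899) - 6395) = (10549 + 19364/16429)*(11480 - 6395) = (173328885/16429)*5085 = 881377380225/16429 ≈ 5.3648e+7)
u - Y(M) = 881377380225/16429 - (-2)*6 = 881377380225/16429 - 1*(-12) = 881377380225/16429 + 12 = 881377577373/16429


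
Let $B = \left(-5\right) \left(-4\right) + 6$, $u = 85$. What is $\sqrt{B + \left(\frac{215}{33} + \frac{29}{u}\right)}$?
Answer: $\frac{\sqrt{258514410}}{2805} \approx 5.732$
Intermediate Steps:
$B = 26$ ($B = 20 + 6 = 26$)
$\sqrt{B + \left(\frac{215}{33} + \frac{29}{u}\right)} = \sqrt{26 + \left(\frac{215}{33} + \frac{29}{85}\right)} = \sqrt{26 + \frac{19232}{2805}} = \sqrt{\frac{92162}{2805}} = \frac{\sqrt{258514410}}{2805}$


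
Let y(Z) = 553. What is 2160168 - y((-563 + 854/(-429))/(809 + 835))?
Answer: 2159615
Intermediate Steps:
2160168 - y((-563 + 854/(-429))/(809 + 835)) = 2160168 - 1*553 = 2160168 - 553 = 2159615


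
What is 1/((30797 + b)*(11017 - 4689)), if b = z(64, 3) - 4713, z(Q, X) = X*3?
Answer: 1/165116504 ≈ 6.0563e-9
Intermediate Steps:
z(Q, X) = 3*X
b = -4704 (b = 3*3 - 4713 = 9 - 4713 = -4704)
1/((30797 + b)*(11017 - 4689)) = 1/((30797 - 4704)*(11017 - 4689)) = 1/(26093*6328) = 1/165116504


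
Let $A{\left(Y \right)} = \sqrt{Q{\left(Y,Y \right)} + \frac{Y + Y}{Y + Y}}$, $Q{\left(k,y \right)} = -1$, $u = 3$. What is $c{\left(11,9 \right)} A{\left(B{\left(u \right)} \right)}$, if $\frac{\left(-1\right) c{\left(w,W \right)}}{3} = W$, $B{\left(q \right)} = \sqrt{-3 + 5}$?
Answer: $0$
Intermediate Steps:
$B{\left(q \right)} = \sqrt{2}$
$c{\left(w,W \right)} = - 3 W$
$A{\left(Y \right)} = 0$ ($A{\left(Y \right)} = \sqrt{-1 + \frac{Y + Y}{Y + Y}} = \sqrt{-1 + \frac{2 Y}{2 Y}} = \sqrt{-1 + 2 Y \frac{1}{2 Y}} = \sqrt{-1 + 1} = \sqrt{0} = 0$)
$c{\left(11,9 \right)} A{\left(B{\left(u \right)} \right)} = \left(-3\right) 9 \cdot 0 = \left(-27\right) 0 = 0$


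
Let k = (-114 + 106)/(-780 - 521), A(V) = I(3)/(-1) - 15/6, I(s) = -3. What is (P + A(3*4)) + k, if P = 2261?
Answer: 5884439/2602 ≈ 2261.5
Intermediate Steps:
A(V) = 1/2 (A(V) = -3/(-1) - 15/6 = -3*(-1) - 15*1/6 = 3 - 5/2 = 1/2)
k = 8/1301 (k = -8/(-1301) = -8*(-1/1301) = 8/1301 ≈ 0.0061491)
(P + A(3*4)) + k = (2261 + 1/2) + 8/1301 = 4523/2 + 8/1301 = 5884439/2602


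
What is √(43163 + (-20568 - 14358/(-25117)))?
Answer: √14254725682841/25117 ≈ 150.32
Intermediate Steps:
√(43163 + (-20568 - 14358/(-25117))) = √(43163 + (-20568 - 14358*(-1/25117))) = √(43163 + (-20568 + 14358/25117)) = √(43163 - 516592098/25117) = √(567532973/25117) = √14254725682841/25117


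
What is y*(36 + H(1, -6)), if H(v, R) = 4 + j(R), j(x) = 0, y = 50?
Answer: 2000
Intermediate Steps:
H(v, R) = 4 (H(v, R) = 4 + 0 = 4)
y*(36 + H(1, -6)) = 50*(36 + 4) = 50*40 = 2000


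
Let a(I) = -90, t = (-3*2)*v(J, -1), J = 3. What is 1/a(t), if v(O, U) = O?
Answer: -1/90 ≈ -0.011111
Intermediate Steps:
t = -18 (t = -3*2*3 = -6*3 = -18)
1/a(t) = 1/(-90) = -1/90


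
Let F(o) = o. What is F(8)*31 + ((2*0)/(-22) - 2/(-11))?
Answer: 2730/11 ≈ 248.18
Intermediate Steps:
F(8)*31 + ((2*0)/(-22) - 2/(-11)) = 8*31 + ((2*0)/(-22) - 2/(-11)) = 248 + (0*(-1/22) - 2*(-1/11)) = 248 + (0 + 2/11) = 248 + 2/11 = 2730/11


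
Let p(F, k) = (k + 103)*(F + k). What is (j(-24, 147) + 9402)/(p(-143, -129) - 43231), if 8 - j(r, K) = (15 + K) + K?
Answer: -9101/36159 ≈ -0.25169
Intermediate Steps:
j(r, K) = -7 - 2*K (j(r, K) = 8 - ((15 + K) + K) = 8 - (15 + 2*K) = 8 + (-15 - 2*K) = -7 - 2*K)
p(F, k) = (103 + k)*(F + k)
(j(-24, 147) + 9402)/(p(-143, -129) - 43231) = ((-7 - 2*147) + 9402)/(((-129)² + 103*(-143) + 103*(-129) - 143*(-129)) - 43231) = ((-7 - 294) + 9402)/((16641 - 14729 - 13287 + 18447) - 43231) = (-301 + 9402)/(7072 - 43231) = 9101/(-36159) = 9101*(-1/36159) = -9101/36159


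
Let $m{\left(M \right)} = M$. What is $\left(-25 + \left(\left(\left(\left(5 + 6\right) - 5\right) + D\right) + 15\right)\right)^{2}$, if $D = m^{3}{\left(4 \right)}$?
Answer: $3600$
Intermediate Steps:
$D = 64$ ($D = 4^{3} = 64$)
$\left(-25 + \left(\left(\left(\left(5 + 6\right) - 5\right) + D\right) + 15\right)\right)^{2} = \left(-25 + \left(\left(\left(\left(5 + 6\right) - 5\right) + 64\right) + 15\right)\right)^{2} = \left(-25 + \left(\left(\left(11 - 5\right) + 64\right) + 15\right)\right)^{2} = \left(-25 + \left(\left(6 + 64\right) + 15\right)\right)^{2} = \left(-25 + \left(70 + 15\right)\right)^{2} = \left(-25 + 85\right)^{2} = 60^{2} = 3600$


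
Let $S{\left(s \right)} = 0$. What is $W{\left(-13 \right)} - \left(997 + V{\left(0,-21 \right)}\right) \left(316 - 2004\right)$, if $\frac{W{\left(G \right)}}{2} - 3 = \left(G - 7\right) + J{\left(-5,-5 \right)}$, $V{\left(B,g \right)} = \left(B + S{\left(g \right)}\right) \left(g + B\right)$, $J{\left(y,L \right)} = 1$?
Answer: $1682904$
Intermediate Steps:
$V{\left(B,g \right)} = B \left(B + g\right)$ ($V{\left(B,g \right)} = \left(B + 0\right) \left(g + B\right) = B \left(B + g\right)$)
$W{\left(G \right)} = -6 + 2 G$ ($W{\left(G \right)} = 6 + 2 \left(\left(G - 7\right) + 1\right) = 6 + 2 \left(\left(-7 + G\right) + 1\right) = 6 + 2 \left(-6 + G\right) = 6 + \left(-12 + 2 G\right) = -6 + 2 G$)
$W{\left(-13 \right)} - \left(997 + V{\left(0,-21 \right)}\right) \left(316 - 2004\right) = \left(-6 + 2 \left(-13\right)\right) - \left(997 + 0 \left(0 - 21\right)\right) \left(316 - 2004\right) = \left(-6 - 26\right) - \left(997 + 0 \left(-21\right)\right) \left(-1688\right) = -32 - \left(997 + 0\right) \left(-1688\right) = -32 - 997 \left(-1688\right) = -32 - -1682936 = -32 + 1682936 = 1682904$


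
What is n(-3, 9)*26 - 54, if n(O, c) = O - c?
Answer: -366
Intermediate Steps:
n(-3, 9)*26 - 54 = (-3 - 1*9)*26 - 54 = (-3 - 9)*26 - 54 = -12*26 - 54 = -312 - 54 = -366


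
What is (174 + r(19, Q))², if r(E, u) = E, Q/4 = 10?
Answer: 37249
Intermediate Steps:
Q = 40 (Q = 4*10 = 40)
(174 + r(19, Q))² = (174 + 19)² = 193² = 37249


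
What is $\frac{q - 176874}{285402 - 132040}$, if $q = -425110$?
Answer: $- \frac{300992}{76681} \approx -3.9252$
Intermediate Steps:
$\frac{q - 176874}{285402 - 132040} = \frac{-425110 - 176874}{285402 - 132040} = - \frac{601984}{153362} = \left(-601984\right) \frac{1}{153362} = - \frac{300992}{76681}$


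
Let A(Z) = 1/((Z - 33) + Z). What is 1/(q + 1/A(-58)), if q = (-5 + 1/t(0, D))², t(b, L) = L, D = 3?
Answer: -9/1145 ≈ -0.0078603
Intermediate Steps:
A(Z) = 1/(-33 + 2*Z) (A(Z) = 1/((-33 + Z) + Z) = 1/(-33 + 2*Z))
q = 196/9 (q = (-5 + 1/3)² = (-5 + ⅓)² = (-14/3)² = 196/9 ≈ 21.778)
1/(q + 1/A(-58)) = 1/(196/9 + 1/(1/(-33 + 2*(-58)))) = 1/(196/9 + 1/(1/(-33 - 116))) = 1/(196/9 + 1/(1/(-149))) = 1/(196/9 + 1/(-1/149)) = 1/(196/9 - 149) = 1/(-1145/9) = -9/1145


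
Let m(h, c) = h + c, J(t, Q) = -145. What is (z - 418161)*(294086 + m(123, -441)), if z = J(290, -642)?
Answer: -122884917008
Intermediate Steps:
z = -145
m(h, c) = c + h
(z - 418161)*(294086 + m(123, -441)) = (-145 - 418161)*(294086 + (-441 + 123)) = -418306*(294086 - 318) = -418306*293768 = -122884917008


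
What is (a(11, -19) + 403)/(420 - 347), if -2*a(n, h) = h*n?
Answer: 1015/146 ≈ 6.9521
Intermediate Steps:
a(n, h) = -h*n/2
(a(11, -19) + 403)/(420 - 347) = (-1/2*(-19)*11 + 403)/(420 - 347) = (209/2 + 403)/73 = (1/73)*(1015/2) = 1015/146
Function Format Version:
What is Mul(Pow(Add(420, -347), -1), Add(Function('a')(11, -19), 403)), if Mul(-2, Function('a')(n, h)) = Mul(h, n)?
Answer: Rational(1015, 146) ≈ 6.9521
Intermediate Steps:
Function('a')(n, h) = Mul(Rational(-1, 2), h, n) (Function('a')(n, h) = Mul(Rational(-1, 2), Mul(h, n)) = Mul(Rational(-1, 2), h, n))
Mul(Pow(Add(420, -347), -1), Add(Function('a')(11, -19), 403)) = Mul(Pow(Add(420, -347), -1), Add(Mul(Rational(-1, 2), -19, 11), 403)) = Mul(Pow(73, -1), Add(Rational(209, 2), 403)) = Mul(Rational(1, 73), Rational(1015, 2)) = Rational(1015, 146)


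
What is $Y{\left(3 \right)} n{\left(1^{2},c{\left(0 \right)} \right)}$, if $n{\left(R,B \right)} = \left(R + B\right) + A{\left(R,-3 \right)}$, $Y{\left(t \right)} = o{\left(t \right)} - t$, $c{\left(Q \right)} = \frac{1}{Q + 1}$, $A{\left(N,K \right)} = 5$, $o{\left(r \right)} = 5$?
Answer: $14$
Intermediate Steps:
$c{\left(Q \right)} = \frac{1}{1 + Q}$
$Y{\left(t \right)} = 5 - t$
$n{\left(R,B \right)} = 5 + B + R$ ($n{\left(R,B \right)} = \left(R + B\right) + 5 = \left(B + R\right) + 5 = 5 + B + R$)
$Y{\left(3 \right)} n{\left(1^{2},c{\left(0 \right)} \right)} = \left(5 - 3\right) \left(5 + \frac{1}{1 + 0} + 1^{2}\right) = \left(5 - 3\right) \left(5 + 1^{-1} + 1\right) = 2 \left(5 + 1 + 1\right) = 2 \cdot 7 = 14$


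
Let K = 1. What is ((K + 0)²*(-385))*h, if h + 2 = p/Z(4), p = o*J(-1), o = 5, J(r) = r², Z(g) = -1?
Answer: 2695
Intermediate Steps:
p = 5 (p = 5*(-1)² = 5*1 = 5)
h = -7 (h = -2 + 5/(-1) = -2 + 5*(-1) = -2 - 5 = -7)
((K + 0)²*(-385))*h = ((1 + 0)²*(-385))*(-7) = (1²*(-385))*(-7) = (1*(-385))*(-7) = -385*(-7) = 2695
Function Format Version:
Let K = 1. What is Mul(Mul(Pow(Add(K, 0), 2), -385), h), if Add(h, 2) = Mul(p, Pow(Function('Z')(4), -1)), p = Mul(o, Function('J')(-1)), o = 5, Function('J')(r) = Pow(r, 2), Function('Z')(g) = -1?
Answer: 2695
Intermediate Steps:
p = 5 (p = Mul(5, Pow(-1, 2)) = Mul(5, 1) = 5)
h = -7 (h = Add(-2, Mul(5, Pow(-1, -1))) = Add(-2, Mul(5, -1)) = Add(-2, -5) = -7)
Mul(Mul(Pow(Add(K, 0), 2), -385), h) = Mul(Mul(Pow(Add(1, 0), 2), -385), -7) = Mul(Mul(Pow(1, 2), -385), -7) = Mul(Mul(1, -385), -7) = Mul(-385, -7) = 2695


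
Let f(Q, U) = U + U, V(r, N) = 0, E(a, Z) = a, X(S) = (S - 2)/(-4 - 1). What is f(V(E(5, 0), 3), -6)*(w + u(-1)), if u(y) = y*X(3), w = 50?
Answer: -3012/5 ≈ -602.40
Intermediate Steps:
X(S) = ⅖ - S/5 (X(S) = (-2 + S)/(-5) = (-2 + S)*(-⅕) = ⅖ - S/5)
u(y) = -y/5 (u(y) = y*(⅖ - ⅕*3) = y*(⅖ - ⅗) = y*(-⅕) = -y/5)
f(Q, U) = 2*U
f(V(E(5, 0), 3), -6)*(w + u(-1)) = (2*(-6))*(50 - ⅕*(-1)) = -12*(50 + ⅕) = -12*251/5 = -3012/5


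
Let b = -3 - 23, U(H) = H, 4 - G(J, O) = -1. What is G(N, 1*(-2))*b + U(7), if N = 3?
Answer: -123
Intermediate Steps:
G(J, O) = 5 (G(J, O) = 4 - 1*(-1) = 4 + 1 = 5)
b = -26
G(N, 1*(-2))*b + U(7) = 5*(-26) + 7 = -130 + 7 = -123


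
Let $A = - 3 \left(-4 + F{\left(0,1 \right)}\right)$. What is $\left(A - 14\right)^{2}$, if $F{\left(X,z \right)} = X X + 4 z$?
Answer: $196$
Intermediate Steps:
$F{\left(X,z \right)} = X^{2} + 4 z$
$A = 0$ ($A = - 3 \left(-4 + \left(0^{2} + 4 \cdot 1\right)\right) = - 3 \left(-4 + \left(0 + 4\right)\right) = - 3 \left(-4 + 4\right) = \left(-3\right) 0 = 0$)
$\left(A - 14\right)^{2} = \left(0 - 14\right)^{2} = \left(-14\right)^{2} = 196$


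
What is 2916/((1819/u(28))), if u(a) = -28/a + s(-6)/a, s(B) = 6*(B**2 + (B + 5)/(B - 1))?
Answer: 963738/89131 ≈ 10.813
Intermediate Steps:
s(B) = 6*B**2 + 6*(5 + B)/(-1 + B) (s(B) = 6*(B**2 + (5 + B)/(-1 + B)) = 6*B**2 + 6*(5 + B)/(-1 + B))
u(a) = 1322/(7*a) (u(a) = -28/a + (6*(5 - 6 + (-6)**3 - 1*(-6)**2)/(-1 - 6))/a = -28/a + (6*(5 - 6 - 216 - 1*36)/(-7))/a = -28/a + (6*(-1/7)*(5 - 6 - 216 - 36))/a = -28/a + (6*(-1/7)*(-253))/a = -28/a + 1518/(7*a) = 1322/(7*a))
2916/((1819/u(28))) = 2916/((1819/(((1322/7)/28)))) = 2916/((1819/(((1322/7)*(1/28))))) = 2916/((1819/(661/98))) = 2916/((1819*(98/661))) = 2916/(178262/661) = 2916*(661/178262) = 963738/89131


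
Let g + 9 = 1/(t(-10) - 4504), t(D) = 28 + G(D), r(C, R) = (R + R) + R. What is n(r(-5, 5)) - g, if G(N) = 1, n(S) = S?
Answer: 107401/4475 ≈ 24.000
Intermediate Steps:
r(C, R) = 3*R (r(C, R) = 2*R + R = 3*R)
t(D) = 29 (t(D) = 28 + 1 = 29)
g = -40276/4475 (g = -9 + 1/(29 - 4504) = -9 + 1/(-4475) = -9 - 1/4475 = -40276/4475 ≈ -9.0002)
n(r(-5, 5)) - g = 3*5 - 1*(-40276/4475) = 15 + 40276/4475 = 107401/4475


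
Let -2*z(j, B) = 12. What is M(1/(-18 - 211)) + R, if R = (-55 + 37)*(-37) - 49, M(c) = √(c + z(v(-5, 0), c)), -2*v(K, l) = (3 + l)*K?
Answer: 617 + 5*I*√12595/229 ≈ 617.0 + 2.4504*I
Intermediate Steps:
v(K, l) = -K*(3 + l)/2 (v(K, l) = -(3 + l)*K/2 = -K*(3 + l)/2)
z(j, B) = -6 (z(j, B) = -½*12 = -6)
M(c) = √(-6 + c) (M(c) = √(c - 6) = √(-6 + c))
R = 617 (R = -18*(-37) - 49 = 666 - 49 = 617)
M(1/(-18 - 211)) + R = √(-6 + 1/(-18 - 211)) + 617 = √(-6 + 1/(-229)) + 617 = √(-6 - 1/229) + 617 = √(-1375/229) + 617 = 5*I*√12595/229 + 617 = 617 + 5*I*√12595/229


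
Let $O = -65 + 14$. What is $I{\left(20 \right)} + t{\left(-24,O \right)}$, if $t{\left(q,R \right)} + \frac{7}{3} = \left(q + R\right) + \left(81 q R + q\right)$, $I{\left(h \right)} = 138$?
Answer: $\frac{297542}{3} \approx 99181.0$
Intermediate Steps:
$O = -51$
$t{\left(q,R \right)} = - \frac{7}{3} + R + 2 q + 81 R q$ ($t{\left(q,R \right)} = - \frac{7}{3} + \left(\left(q + R\right) + \left(81 q R + q\right)\right) = - \frac{7}{3} + \left(\left(R + q\right) + \left(81 R q + q\right)\right) = - \frac{7}{3} + \left(\left(R + q\right) + \left(q + 81 R q\right)\right) = - \frac{7}{3} + \left(R + 2 q + 81 R q\right) = - \frac{7}{3} + R + 2 q + 81 R q$)
$I{\left(20 \right)} + t{\left(-24,O \right)} = 138 + \left(- \frac{7}{3} - 51 + 2 \left(-24\right) + 81 \left(-51\right) \left(-24\right)\right) = 138 - - \frac{297128}{3} = 138 + \frac{297128}{3} = \frac{297542}{3}$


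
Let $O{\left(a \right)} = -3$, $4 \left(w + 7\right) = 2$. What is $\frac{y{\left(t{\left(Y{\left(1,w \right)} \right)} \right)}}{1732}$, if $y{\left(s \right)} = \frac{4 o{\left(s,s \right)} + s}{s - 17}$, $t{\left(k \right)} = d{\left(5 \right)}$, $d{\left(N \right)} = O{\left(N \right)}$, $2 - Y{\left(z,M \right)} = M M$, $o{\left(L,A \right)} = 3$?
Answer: $- \frac{9}{34640} \approx -0.00025982$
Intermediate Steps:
$w = - \frac{13}{2}$ ($w = -7 + \frac{1}{4} \cdot 2 = -7 + \frac{1}{2} = - \frac{13}{2} \approx -6.5$)
$Y{\left(z,M \right)} = 2 - M^{2}$ ($Y{\left(z,M \right)} = 2 - M M = 2 - M^{2}$)
$d{\left(N \right)} = -3$
$t{\left(k \right)} = -3$
$y{\left(s \right)} = \frac{12 + s}{-17 + s}$ ($y{\left(s \right)} = \frac{4 \cdot 3 + s}{s - 17} = \frac{12 + s}{-17 + s}$)
$\frac{y{\left(t{\left(Y{\left(1,w \right)} \right)} \right)}}{1732} = \frac{\frac{1}{-17 - 3} \left(12 - 3\right)}{1732} = \frac{1}{-20} \cdot 9 \cdot \frac{1}{1732} = \left(- \frac{1}{20}\right) 9 \cdot \frac{1}{1732} = \left(- \frac{9}{20}\right) \frac{1}{1732} = - \frac{9}{34640}$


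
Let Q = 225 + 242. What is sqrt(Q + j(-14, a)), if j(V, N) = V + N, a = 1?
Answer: sqrt(454) ≈ 21.307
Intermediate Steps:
j(V, N) = N + V
Q = 467
sqrt(Q + j(-14, a)) = sqrt(467 + (1 - 14)) = sqrt(467 - 13) = sqrt(454)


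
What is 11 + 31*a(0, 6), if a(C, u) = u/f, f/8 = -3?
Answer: 13/4 ≈ 3.2500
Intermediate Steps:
f = -24 (f = 8*(-3) = -24)
a(C, u) = -u/24 (a(C, u) = u/(-24) = u*(-1/24) = -u/24)
11 + 31*a(0, 6) = 11 + 31*(-1/24*6) = 11 + 31*(-¼) = 11 - 31/4 = 13/4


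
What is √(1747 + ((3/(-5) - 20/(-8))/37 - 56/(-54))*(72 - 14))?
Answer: √5018078010/1665 ≈ 42.546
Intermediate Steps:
√(1747 + ((3/(-5) - 20/(-8))/37 - 56/(-54))*(72 - 14)) = √(1747 + ((3*(-⅕) - 20*(-⅛))*(1/37) - 56*(-1/54))*58) = √(1747 + ((-⅗ + 5/2)*(1/37) + 28/27)*58) = √(1747 + ((19/10)*(1/37) + 28/27)*58) = √(1747 + (19/370 + 28/27)*58) = √(1747 + (10873/9990)*58) = √(1747 + 315317/4995) = √(9041582/4995) = √5018078010/1665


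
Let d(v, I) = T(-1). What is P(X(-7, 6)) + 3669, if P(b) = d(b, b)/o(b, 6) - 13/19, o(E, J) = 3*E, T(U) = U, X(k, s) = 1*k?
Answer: 1463677/399 ≈ 3668.4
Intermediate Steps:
X(k, s) = k
d(v, I) = -1
P(b) = -13/19 - 1/(3*b) (P(b) = -1/(3*b) - 13/19 = -13/19 - 1/(3*b))
P(X(-7, 6)) + 3669 = (1/57)*(-19 - 39*(-7))/(-7) + 3669 = (1/57)*(-⅐)*(-19 + 273) + 3669 = (1/57)*(-⅐)*254 + 3669 = -254/399 + 3669 = 1463677/399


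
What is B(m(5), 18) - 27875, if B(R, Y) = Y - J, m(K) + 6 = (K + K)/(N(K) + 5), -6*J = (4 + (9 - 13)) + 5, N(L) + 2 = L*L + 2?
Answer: -167137/6 ≈ -27856.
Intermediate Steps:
N(L) = L**2 (N(L) = -2 + (L*L + 2) = -2 + (L**2 + 2) = -2 + (2 + L**2) = L**2)
J = -5/6 (J = -((4 + (9 - 13)) + 5)/6 = -((4 - 4) + 5)/6 = -(0 + 5)/6 = -1/6*5 = -5/6 ≈ -0.83333)
m(K) = -6 + 2*K/(5 + K**2) (m(K) = -6 + (K + K)/(K**2 + 5) = -6 + (2*K)/(5 + K**2) = -6 + 2*K/(5 + K**2))
B(R, Y) = 5/6 + Y (B(R, Y) = Y - 1*(-5/6) = Y + 5/6 = 5/6 + Y)
B(m(5), 18) - 27875 = (5/6 + 18) - 27875 = 113/6 - 27875 = -167137/6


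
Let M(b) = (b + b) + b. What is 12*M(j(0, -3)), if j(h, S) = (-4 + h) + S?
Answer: -252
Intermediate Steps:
j(h, S) = -4 + S + h
M(b) = 3*b (M(b) = 2*b + b = 3*b)
12*M(j(0, -3)) = 12*(3*(-4 - 3 + 0)) = 12*(3*(-7)) = 12*(-21) = -252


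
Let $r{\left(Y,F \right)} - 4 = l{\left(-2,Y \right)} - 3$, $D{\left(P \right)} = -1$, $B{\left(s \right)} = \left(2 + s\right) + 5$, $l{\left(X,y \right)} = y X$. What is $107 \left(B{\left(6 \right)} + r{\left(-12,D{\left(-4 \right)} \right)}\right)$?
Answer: $4066$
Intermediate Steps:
$l{\left(X,y \right)} = X y$
$B{\left(s \right)} = 7 + s$
$r{\left(Y,F \right)} = 1 - 2 Y$ ($r{\left(Y,F \right)} = 4 - \left(3 + 2 Y\right) = 1 - 2 Y$)
$107 \left(B{\left(6 \right)} + r{\left(-12,D{\left(-4 \right)} \right)}\right) = 107 \left(\left(7 + 6\right) + \left(1 - -24\right)\right) = 107 \left(13 + \left(1 + 24\right)\right) = 107 \left(13 + 25\right) = 107 \cdot 38 = 4066$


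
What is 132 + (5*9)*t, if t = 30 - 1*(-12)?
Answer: 2022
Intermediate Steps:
t = 42 (t = 30 + 12 = 42)
132 + (5*9)*t = 132 + (5*9)*42 = 132 + 45*42 = 132 + 1890 = 2022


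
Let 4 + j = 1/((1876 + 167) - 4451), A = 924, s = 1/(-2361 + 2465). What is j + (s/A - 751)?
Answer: -445679759/590304 ≈ -755.00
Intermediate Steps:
s = 1/104 ≈ 0.0096154
j = -9633/2408 (j = -4 + 1/((1876 + 167) - 4451) = -4 + 1/(2043 - 4451) = -4 + 1/(-2408) = -4 - 1/2408 = -9633/2408 ≈ -4.0004)
j + (s/A - 751) = -9633/2408 + ((1/104)/924 - 751) = -9633/2408 + ((1/104)*(1/924) - 751) = -9633/2408 + (1/96096 - 751) = -9633/2408 - 72168095/96096 = -445679759/590304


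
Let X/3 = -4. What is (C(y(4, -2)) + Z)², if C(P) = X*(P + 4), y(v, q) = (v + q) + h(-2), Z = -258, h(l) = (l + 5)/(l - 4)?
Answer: 104976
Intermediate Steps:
X = -12 (X = 3*(-4) = -12)
h(l) = (5 + l)/(-4 + l)
y(v, q) = -½ + q + v (y(v, q) = (v + q) + (5 - 2)/(-4 - 2) = (q + v) + 3/(-6) = (q + v) - ⅙*3 = (q + v) - ½ = -½ + q + v)
C(P) = -48 - 12*P (C(P) = -12*(P + 4) = -12*(4 + P) = -48 - 12*P)
(C(y(4, -2)) + Z)² = ((-48 - 12*(-½ - 2 + 4)) - 258)² = ((-48 - 12*3/2) - 258)² = ((-48 - 18) - 258)² = (-66 - 258)² = (-324)² = 104976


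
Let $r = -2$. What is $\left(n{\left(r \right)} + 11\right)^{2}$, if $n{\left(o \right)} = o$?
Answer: $81$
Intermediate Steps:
$\left(n{\left(r \right)} + 11\right)^{2} = \left(-2 + 11\right)^{2} = 9^{2} = 81$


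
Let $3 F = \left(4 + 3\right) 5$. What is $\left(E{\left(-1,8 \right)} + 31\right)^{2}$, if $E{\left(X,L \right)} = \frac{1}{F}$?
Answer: $\frac{1183744}{1225} \approx 966.32$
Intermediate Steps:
$F = \frac{35}{3}$ ($F = \frac{\left(4 + 3\right) 5}{3} = \frac{7 \cdot 5}{3} = \frac{1}{3} \cdot 35 = \frac{35}{3} \approx 11.667$)
$E{\left(X,L \right)} = \frac{3}{35}$ ($E{\left(X,L \right)} = \frac{1}{\frac{35}{3}} = \frac{3}{35}$)
$\left(E{\left(-1,8 \right)} + 31\right)^{2} = \left(\frac{3}{35} + 31\right)^{2} = \left(\frac{1088}{35}\right)^{2} = \frac{1183744}{1225}$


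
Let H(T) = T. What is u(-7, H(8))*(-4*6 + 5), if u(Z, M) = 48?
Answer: -912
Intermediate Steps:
u(-7, H(8))*(-4*6 + 5) = 48*(-4*6 + 5) = 48*(-24 + 5) = 48*(-19) = -912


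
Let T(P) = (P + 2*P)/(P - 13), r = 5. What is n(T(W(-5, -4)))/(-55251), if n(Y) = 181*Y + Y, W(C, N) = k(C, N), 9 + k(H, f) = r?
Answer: -104/44727 ≈ -0.0023252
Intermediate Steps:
k(H, f) = -4 (k(H, f) = -9 + 5 = -4)
W(C, N) = -4
T(P) = 3*P/(-13 + P) (T(P) = (3*P)/(-13 + P) = 3*P/(-13 + P))
n(Y) = 182*Y
n(T(W(-5, -4)))/(-55251) = (182*(3*(-4)/(-13 - 4)))/(-55251) = (182*(3*(-4)/(-17)))*(-1/55251) = (182*(3*(-4)*(-1/17)))*(-1/55251) = (182*(12/17))*(-1/55251) = (2184/17)*(-1/55251) = -104/44727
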